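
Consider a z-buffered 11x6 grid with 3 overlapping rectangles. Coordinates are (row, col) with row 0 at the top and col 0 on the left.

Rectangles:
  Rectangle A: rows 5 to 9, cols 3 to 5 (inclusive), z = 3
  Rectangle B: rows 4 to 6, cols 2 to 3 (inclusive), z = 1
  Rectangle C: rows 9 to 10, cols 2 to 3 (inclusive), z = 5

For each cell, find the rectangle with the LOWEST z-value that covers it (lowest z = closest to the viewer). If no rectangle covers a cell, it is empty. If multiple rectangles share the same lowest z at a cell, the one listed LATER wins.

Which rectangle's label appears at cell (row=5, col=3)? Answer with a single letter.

Check cell (5,3):
  A: rows 5-9 cols 3-5 z=3 -> covers; best now A (z=3)
  B: rows 4-6 cols 2-3 z=1 -> covers; best now B (z=1)
  C: rows 9-10 cols 2-3 -> outside (row miss)
Winner: B at z=1

Answer: B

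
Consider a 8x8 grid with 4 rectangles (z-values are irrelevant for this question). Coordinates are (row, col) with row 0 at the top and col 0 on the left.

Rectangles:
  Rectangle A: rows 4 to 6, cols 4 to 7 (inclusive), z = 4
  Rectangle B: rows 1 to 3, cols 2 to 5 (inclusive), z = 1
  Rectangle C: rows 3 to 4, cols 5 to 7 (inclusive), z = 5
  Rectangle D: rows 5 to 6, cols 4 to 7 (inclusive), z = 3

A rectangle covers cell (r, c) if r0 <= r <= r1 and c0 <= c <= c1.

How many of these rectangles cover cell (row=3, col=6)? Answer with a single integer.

Answer: 1

Derivation:
Check cell (3,6):
  A: rows 4-6 cols 4-7 -> outside (row miss)
  B: rows 1-3 cols 2-5 -> outside (col miss)
  C: rows 3-4 cols 5-7 -> covers
  D: rows 5-6 cols 4-7 -> outside (row miss)
Count covering = 1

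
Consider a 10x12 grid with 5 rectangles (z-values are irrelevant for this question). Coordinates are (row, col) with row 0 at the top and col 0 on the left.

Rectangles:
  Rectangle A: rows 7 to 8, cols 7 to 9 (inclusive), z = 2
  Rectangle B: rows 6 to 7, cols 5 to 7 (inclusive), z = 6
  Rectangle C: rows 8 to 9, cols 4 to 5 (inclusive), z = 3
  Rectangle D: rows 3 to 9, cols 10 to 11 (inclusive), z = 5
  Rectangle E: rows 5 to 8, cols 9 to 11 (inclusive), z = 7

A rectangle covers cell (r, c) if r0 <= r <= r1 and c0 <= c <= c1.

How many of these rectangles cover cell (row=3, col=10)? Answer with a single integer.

Check cell (3,10):
  A: rows 7-8 cols 7-9 -> outside (row miss)
  B: rows 6-7 cols 5-7 -> outside (row miss)
  C: rows 8-9 cols 4-5 -> outside (row miss)
  D: rows 3-9 cols 10-11 -> covers
  E: rows 5-8 cols 9-11 -> outside (row miss)
Count covering = 1

Answer: 1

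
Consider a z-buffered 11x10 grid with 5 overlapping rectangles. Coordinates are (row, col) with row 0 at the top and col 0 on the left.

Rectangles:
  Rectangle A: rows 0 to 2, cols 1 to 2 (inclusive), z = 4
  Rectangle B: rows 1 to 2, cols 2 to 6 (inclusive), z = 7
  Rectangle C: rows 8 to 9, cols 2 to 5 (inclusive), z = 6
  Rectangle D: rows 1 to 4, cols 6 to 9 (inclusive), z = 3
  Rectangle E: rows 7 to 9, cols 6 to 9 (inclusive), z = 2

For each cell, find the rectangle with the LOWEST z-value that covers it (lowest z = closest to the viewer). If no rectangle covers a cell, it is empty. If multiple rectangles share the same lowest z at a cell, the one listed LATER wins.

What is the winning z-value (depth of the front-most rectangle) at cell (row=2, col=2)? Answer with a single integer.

Check cell (2,2):
  A: rows 0-2 cols 1-2 z=4 -> covers; best now A (z=4)
  B: rows 1-2 cols 2-6 z=7 -> covers; best now A (z=4)
  C: rows 8-9 cols 2-5 -> outside (row miss)
  D: rows 1-4 cols 6-9 -> outside (col miss)
  E: rows 7-9 cols 6-9 -> outside (row miss)
Winner: A at z=4

Answer: 4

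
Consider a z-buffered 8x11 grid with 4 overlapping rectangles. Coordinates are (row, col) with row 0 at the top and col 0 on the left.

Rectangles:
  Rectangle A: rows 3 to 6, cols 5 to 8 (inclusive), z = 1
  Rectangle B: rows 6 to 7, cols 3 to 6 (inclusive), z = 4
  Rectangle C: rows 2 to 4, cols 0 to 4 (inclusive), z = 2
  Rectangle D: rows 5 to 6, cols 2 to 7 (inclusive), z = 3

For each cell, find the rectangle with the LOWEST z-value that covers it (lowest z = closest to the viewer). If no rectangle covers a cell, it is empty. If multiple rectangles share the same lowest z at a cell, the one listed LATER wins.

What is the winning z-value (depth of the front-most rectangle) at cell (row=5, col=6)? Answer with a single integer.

Check cell (5,6):
  A: rows 3-6 cols 5-8 z=1 -> covers; best now A (z=1)
  B: rows 6-7 cols 3-6 -> outside (row miss)
  C: rows 2-4 cols 0-4 -> outside (row miss)
  D: rows 5-6 cols 2-7 z=3 -> covers; best now A (z=1)
Winner: A at z=1

Answer: 1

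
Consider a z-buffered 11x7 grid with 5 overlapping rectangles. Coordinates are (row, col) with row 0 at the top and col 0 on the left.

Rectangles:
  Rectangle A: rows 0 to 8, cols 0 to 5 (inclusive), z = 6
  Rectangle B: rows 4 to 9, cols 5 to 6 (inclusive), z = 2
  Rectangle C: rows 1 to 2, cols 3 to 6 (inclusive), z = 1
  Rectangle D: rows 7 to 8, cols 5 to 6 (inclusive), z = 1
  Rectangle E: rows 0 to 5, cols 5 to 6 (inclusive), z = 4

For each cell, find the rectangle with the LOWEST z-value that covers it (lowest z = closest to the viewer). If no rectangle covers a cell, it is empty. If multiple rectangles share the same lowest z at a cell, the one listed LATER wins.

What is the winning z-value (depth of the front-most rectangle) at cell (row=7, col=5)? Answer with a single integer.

Answer: 1

Derivation:
Check cell (7,5):
  A: rows 0-8 cols 0-5 z=6 -> covers; best now A (z=6)
  B: rows 4-9 cols 5-6 z=2 -> covers; best now B (z=2)
  C: rows 1-2 cols 3-6 -> outside (row miss)
  D: rows 7-8 cols 5-6 z=1 -> covers; best now D (z=1)
  E: rows 0-5 cols 5-6 -> outside (row miss)
Winner: D at z=1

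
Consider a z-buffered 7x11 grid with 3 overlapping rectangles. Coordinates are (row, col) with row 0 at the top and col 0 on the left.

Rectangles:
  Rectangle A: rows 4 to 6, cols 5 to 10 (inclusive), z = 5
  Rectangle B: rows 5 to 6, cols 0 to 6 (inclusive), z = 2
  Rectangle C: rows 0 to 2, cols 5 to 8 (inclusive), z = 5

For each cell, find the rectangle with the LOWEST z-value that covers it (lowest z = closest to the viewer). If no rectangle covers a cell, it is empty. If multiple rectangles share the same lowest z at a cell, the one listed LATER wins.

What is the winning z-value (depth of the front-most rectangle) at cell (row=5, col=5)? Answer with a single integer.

Check cell (5,5):
  A: rows 4-6 cols 5-10 z=5 -> covers; best now A (z=5)
  B: rows 5-6 cols 0-6 z=2 -> covers; best now B (z=2)
  C: rows 0-2 cols 5-8 -> outside (row miss)
Winner: B at z=2

Answer: 2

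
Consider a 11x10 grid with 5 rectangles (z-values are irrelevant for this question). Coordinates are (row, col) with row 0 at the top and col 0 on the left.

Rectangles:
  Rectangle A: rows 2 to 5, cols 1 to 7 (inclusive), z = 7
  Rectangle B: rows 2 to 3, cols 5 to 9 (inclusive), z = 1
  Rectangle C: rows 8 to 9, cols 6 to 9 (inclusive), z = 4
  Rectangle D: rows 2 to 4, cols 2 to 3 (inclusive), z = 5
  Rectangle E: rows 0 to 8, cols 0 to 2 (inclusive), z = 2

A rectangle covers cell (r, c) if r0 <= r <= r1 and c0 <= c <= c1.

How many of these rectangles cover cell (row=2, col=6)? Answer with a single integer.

Check cell (2,6):
  A: rows 2-5 cols 1-7 -> covers
  B: rows 2-3 cols 5-9 -> covers
  C: rows 8-9 cols 6-9 -> outside (row miss)
  D: rows 2-4 cols 2-3 -> outside (col miss)
  E: rows 0-8 cols 0-2 -> outside (col miss)
Count covering = 2

Answer: 2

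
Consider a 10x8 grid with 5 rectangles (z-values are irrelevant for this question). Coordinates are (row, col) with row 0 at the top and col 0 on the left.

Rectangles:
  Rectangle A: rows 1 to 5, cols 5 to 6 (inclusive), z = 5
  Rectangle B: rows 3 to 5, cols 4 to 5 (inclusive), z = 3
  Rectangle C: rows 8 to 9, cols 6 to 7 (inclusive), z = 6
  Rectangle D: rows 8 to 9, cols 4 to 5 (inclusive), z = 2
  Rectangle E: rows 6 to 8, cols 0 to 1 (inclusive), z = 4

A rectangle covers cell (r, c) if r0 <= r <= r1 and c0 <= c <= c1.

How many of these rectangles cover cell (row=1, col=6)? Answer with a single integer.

Answer: 1

Derivation:
Check cell (1,6):
  A: rows 1-5 cols 5-6 -> covers
  B: rows 3-5 cols 4-5 -> outside (row miss)
  C: rows 8-9 cols 6-7 -> outside (row miss)
  D: rows 8-9 cols 4-5 -> outside (row miss)
  E: rows 6-8 cols 0-1 -> outside (row miss)
Count covering = 1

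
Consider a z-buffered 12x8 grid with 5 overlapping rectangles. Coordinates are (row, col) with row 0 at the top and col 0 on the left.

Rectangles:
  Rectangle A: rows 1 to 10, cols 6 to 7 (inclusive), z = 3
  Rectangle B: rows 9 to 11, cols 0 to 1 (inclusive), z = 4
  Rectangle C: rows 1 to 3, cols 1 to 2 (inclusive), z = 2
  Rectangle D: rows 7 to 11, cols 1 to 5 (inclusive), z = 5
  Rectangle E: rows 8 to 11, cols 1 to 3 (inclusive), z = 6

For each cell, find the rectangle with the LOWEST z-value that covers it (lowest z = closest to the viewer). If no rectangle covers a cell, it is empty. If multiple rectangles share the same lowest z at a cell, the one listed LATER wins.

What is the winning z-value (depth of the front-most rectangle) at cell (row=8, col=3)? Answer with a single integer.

Check cell (8,3):
  A: rows 1-10 cols 6-7 -> outside (col miss)
  B: rows 9-11 cols 0-1 -> outside (row miss)
  C: rows 1-3 cols 1-2 -> outside (row miss)
  D: rows 7-11 cols 1-5 z=5 -> covers; best now D (z=5)
  E: rows 8-11 cols 1-3 z=6 -> covers; best now D (z=5)
Winner: D at z=5

Answer: 5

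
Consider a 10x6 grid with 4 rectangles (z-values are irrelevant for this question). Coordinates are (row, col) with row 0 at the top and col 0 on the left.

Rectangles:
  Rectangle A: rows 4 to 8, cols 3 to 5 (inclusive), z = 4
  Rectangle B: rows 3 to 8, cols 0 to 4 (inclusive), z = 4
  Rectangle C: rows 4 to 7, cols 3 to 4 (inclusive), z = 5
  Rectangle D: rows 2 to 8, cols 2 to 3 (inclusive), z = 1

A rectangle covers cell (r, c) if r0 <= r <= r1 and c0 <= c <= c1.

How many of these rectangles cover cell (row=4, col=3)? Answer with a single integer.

Check cell (4,3):
  A: rows 4-8 cols 3-5 -> covers
  B: rows 3-8 cols 0-4 -> covers
  C: rows 4-7 cols 3-4 -> covers
  D: rows 2-8 cols 2-3 -> covers
Count covering = 4

Answer: 4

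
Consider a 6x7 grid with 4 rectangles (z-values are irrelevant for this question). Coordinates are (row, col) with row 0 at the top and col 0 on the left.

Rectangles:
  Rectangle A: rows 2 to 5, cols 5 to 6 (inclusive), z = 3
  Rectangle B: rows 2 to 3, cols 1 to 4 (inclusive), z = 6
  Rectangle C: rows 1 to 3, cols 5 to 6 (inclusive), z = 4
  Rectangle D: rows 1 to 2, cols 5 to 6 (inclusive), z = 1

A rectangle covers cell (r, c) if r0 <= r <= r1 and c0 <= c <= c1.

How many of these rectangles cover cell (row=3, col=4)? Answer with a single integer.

Check cell (3,4):
  A: rows 2-5 cols 5-6 -> outside (col miss)
  B: rows 2-3 cols 1-4 -> covers
  C: rows 1-3 cols 5-6 -> outside (col miss)
  D: rows 1-2 cols 5-6 -> outside (row miss)
Count covering = 1

Answer: 1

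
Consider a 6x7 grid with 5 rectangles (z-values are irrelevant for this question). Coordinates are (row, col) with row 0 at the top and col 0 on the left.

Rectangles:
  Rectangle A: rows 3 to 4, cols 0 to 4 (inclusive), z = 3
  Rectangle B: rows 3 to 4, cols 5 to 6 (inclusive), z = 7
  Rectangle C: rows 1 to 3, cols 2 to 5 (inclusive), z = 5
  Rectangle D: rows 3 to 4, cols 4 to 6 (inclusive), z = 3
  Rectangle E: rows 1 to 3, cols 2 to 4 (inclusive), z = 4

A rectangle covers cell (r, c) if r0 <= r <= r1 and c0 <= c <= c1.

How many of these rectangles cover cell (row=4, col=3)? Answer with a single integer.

Answer: 1

Derivation:
Check cell (4,3):
  A: rows 3-4 cols 0-4 -> covers
  B: rows 3-4 cols 5-6 -> outside (col miss)
  C: rows 1-3 cols 2-5 -> outside (row miss)
  D: rows 3-4 cols 4-6 -> outside (col miss)
  E: rows 1-3 cols 2-4 -> outside (row miss)
Count covering = 1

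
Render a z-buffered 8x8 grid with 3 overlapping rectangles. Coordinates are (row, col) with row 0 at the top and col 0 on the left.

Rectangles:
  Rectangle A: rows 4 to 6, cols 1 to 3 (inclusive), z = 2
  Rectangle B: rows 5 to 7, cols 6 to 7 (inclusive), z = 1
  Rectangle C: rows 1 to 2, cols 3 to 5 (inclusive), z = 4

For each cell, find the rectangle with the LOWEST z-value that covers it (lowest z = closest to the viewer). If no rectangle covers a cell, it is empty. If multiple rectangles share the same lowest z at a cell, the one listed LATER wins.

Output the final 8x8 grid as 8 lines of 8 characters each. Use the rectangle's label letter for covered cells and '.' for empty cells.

........
...CCC..
...CCC..
........
.AAA....
.AAA..BB
.AAA..BB
......BB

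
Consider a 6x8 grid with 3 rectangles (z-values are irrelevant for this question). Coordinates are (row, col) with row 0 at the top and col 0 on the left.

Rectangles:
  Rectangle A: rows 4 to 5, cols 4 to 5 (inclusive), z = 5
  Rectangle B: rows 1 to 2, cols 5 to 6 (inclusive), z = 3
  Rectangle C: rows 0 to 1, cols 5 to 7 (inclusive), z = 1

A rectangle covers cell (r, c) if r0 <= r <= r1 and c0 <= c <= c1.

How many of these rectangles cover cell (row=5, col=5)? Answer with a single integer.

Check cell (5,5):
  A: rows 4-5 cols 4-5 -> covers
  B: rows 1-2 cols 5-6 -> outside (row miss)
  C: rows 0-1 cols 5-7 -> outside (row miss)
Count covering = 1

Answer: 1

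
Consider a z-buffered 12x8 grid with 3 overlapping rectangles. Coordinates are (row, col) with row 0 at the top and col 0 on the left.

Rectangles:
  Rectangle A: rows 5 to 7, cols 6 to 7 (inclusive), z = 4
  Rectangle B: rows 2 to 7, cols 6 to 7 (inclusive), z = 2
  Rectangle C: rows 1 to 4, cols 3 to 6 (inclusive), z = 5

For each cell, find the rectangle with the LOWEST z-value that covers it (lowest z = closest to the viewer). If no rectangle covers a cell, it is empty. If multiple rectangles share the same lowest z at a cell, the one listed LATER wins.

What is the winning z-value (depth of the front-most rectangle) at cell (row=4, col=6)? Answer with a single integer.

Check cell (4,6):
  A: rows 5-7 cols 6-7 -> outside (row miss)
  B: rows 2-7 cols 6-7 z=2 -> covers; best now B (z=2)
  C: rows 1-4 cols 3-6 z=5 -> covers; best now B (z=2)
Winner: B at z=2

Answer: 2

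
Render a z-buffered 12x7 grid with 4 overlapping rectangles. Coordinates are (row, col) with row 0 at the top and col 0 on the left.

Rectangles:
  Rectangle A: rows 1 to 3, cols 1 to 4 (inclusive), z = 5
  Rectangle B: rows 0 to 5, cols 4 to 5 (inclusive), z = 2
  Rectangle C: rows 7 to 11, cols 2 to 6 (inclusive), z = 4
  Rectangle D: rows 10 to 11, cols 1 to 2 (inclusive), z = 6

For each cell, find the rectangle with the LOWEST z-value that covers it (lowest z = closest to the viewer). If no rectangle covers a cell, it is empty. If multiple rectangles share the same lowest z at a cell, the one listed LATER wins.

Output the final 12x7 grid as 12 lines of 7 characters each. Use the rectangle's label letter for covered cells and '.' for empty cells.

....BB.
.AAABB.
.AAABB.
.AAABB.
....BB.
....BB.
.......
..CCCCC
..CCCCC
..CCCCC
.DCCCCC
.DCCCCC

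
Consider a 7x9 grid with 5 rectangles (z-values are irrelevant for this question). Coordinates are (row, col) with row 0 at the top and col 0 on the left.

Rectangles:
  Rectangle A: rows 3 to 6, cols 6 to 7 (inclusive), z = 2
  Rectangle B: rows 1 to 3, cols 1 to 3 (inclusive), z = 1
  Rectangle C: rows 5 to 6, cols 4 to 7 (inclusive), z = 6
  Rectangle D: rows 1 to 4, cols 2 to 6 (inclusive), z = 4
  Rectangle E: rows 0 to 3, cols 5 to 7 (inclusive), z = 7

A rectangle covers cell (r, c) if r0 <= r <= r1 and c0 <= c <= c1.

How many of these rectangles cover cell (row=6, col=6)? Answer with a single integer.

Answer: 2

Derivation:
Check cell (6,6):
  A: rows 3-6 cols 6-7 -> covers
  B: rows 1-3 cols 1-3 -> outside (row miss)
  C: rows 5-6 cols 4-7 -> covers
  D: rows 1-4 cols 2-6 -> outside (row miss)
  E: rows 0-3 cols 5-7 -> outside (row miss)
Count covering = 2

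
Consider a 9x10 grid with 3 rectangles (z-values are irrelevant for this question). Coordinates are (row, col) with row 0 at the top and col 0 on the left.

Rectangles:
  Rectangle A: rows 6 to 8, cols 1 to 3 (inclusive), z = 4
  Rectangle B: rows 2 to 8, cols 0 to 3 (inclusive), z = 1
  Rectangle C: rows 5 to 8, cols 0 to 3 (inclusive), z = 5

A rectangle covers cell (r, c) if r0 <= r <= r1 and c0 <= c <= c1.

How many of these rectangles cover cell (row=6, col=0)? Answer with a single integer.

Answer: 2

Derivation:
Check cell (6,0):
  A: rows 6-8 cols 1-3 -> outside (col miss)
  B: rows 2-8 cols 0-3 -> covers
  C: rows 5-8 cols 0-3 -> covers
Count covering = 2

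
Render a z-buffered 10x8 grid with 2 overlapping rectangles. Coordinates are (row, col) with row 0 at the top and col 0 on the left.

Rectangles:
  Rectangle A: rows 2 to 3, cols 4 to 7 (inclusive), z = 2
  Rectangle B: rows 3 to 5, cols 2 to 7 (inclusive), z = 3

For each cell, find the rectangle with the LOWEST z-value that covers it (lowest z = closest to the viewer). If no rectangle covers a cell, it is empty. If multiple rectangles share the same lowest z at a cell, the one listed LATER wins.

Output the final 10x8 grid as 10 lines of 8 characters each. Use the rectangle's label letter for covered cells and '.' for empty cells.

........
........
....AAAA
..BBAAAA
..BBBBBB
..BBBBBB
........
........
........
........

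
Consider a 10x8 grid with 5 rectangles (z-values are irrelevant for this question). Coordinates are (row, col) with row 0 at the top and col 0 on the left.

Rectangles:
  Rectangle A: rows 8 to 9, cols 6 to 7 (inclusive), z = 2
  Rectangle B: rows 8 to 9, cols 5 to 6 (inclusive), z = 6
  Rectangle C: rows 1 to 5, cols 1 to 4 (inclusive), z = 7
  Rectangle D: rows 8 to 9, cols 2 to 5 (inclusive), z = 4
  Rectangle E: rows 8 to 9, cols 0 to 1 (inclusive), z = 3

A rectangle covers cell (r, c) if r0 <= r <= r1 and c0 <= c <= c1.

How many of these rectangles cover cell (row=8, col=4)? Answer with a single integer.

Answer: 1

Derivation:
Check cell (8,4):
  A: rows 8-9 cols 6-7 -> outside (col miss)
  B: rows 8-9 cols 5-6 -> outside (col miss)
  C: rows 1-5 cols 1-4 -> outside (row miss)
  D: rows 8-9 cols 2-5 -> covers
  E: rows 8-9 cols 0-1 -> outside (col miss)
Count covering = 1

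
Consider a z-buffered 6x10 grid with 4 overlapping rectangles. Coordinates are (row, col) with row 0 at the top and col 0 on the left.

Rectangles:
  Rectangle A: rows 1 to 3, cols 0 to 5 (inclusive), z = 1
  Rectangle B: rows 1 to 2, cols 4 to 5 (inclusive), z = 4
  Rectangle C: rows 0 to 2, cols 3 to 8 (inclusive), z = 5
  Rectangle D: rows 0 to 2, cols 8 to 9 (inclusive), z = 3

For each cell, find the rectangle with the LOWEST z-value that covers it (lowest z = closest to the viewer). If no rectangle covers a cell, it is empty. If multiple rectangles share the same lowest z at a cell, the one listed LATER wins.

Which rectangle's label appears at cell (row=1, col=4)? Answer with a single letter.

Answer: A

Derivation:
Check cell (1,4):
  A: rows 1-3 cols 0-5 z=1 -> covers; best now A (z=1)
  B: rows 1-2 cols 4-5 z=4 -> covers; best now A (z=1)
  C: rows 0-2 cols 3-8 z=5 -> covers; best now A (z=1)
  D: rows 0-2 cols 8-9 -> outside (col miss)
Winner: A at z=1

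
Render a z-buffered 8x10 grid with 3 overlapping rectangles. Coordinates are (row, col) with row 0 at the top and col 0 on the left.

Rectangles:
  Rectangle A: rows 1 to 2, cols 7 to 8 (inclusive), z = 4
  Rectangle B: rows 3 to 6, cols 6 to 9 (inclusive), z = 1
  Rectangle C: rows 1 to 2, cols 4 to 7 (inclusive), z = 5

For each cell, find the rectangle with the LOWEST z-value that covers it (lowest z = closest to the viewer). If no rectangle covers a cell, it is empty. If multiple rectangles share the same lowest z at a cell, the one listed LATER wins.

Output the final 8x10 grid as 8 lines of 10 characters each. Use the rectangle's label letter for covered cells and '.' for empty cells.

..........
....CCCAA.
....CCCAA.
......BBBB
......BBBB
......BBBB
......BBBB
..........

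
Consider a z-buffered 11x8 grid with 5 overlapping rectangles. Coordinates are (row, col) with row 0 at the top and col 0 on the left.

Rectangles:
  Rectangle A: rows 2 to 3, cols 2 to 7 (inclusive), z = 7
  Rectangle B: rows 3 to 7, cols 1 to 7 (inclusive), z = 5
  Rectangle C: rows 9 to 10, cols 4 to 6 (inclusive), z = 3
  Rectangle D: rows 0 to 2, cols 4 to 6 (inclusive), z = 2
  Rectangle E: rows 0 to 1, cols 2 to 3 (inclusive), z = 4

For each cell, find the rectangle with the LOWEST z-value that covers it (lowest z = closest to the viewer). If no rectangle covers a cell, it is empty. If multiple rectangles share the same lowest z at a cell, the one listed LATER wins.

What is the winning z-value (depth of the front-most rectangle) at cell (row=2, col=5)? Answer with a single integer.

Check cell (2,5):
  A: rows 2-3 cols 2-7 z=7 -> covers; best now A (z=7)
  B: rows 3-7 cols 1-7 -> outside (row miss)
  C: rows 9-10 cols 4-6 -> outside (row miss)
  D: rows 0-2 cols 4-6 z=2 -> covers; best now D (z=2)
  E: rows 0-1 cols 2-3 -> outside (row miss)
Winner: D at z=2

Answer: 2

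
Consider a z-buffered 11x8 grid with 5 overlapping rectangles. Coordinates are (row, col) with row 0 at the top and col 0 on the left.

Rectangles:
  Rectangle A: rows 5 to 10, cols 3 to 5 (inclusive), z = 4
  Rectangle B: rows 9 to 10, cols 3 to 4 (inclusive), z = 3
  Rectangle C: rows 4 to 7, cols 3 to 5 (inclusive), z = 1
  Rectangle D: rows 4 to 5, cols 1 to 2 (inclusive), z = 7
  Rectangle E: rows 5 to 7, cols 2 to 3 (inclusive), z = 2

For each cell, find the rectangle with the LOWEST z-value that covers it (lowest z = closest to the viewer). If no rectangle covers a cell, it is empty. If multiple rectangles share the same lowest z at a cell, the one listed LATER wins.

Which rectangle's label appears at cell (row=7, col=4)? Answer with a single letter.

Answer: C

Derivation:
Check cell (7,4):
  A: rows 5-10 cols 3-5 z=4 -> covers; best now A (z=4)
  B: rows 9-10 cols 3-4 -> outside (row miss)
  C: rows 4-7 cols 3-5 z=1 -> covers; best now C (z=1)
  D: rows 4-5 cols 1-2 -> outside (row miss)
  E: rows 5-7 cols 2-3 -> outside (col miss)
Winner: C at z=1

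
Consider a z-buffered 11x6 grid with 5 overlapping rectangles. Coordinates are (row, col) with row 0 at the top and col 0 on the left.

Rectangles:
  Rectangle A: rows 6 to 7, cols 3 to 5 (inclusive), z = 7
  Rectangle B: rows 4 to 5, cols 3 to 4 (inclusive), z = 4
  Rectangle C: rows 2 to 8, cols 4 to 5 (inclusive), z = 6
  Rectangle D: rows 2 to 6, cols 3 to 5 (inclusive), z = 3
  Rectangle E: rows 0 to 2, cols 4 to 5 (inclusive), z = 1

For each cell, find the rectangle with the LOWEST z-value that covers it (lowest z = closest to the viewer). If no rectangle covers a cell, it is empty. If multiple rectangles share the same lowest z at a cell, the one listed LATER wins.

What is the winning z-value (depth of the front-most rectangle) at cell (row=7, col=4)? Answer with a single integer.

Answer: 6

Derivation:
Check cell (7,4):
  A: rows 6-7 cols 3-5 z=7 -> covers; best now A (z=7)
  B: rows 4-5 cols 3-4 -> outside (row miss)
  C: rows 2-8 cols 4-5 z=6 -> covers; best now C (z=6)
  D: rows 2-6 cols 3-5 -> outside (row miss)
  E: rows 0-2 cols 4-5 -> outside (row miss)
Winner: C at z=6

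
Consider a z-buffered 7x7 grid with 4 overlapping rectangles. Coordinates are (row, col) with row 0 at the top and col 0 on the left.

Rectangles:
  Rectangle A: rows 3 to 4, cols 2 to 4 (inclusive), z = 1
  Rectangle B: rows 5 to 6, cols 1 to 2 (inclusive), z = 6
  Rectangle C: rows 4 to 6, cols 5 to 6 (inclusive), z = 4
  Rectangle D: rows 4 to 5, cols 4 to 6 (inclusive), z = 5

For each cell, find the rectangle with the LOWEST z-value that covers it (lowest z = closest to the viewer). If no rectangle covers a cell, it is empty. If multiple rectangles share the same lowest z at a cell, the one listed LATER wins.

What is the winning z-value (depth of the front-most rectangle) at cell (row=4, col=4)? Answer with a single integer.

Answer: 1

Derivation:
Check cell (4,4):
  A: rows 3-4 cols 2-4 z=1 -> covers; best now A (z=1)
  B: rows 5-6 cols 1-2 -> outside (row miss)
  C: rows 4-6 cols 5-6 -> outside (col miss)
  D: rows 4-5 cols 4-6 z=5 -> covers; best now A (z=1)
Winner: A at z=1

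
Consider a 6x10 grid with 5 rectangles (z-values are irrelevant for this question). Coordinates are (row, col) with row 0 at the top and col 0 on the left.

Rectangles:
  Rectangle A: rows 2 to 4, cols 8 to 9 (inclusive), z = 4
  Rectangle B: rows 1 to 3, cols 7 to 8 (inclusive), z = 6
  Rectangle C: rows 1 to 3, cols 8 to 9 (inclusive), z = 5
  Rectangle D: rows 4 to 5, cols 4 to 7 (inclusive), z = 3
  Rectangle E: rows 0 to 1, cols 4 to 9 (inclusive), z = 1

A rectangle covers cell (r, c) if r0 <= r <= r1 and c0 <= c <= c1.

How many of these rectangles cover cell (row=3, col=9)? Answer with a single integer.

Answer: 2

Derivation:
Check cell (3,9):
  A: rows 2-4 cols 8-9 -> covers
  B: rows 1-3 cols 7-8 -> outside (col miss)
  C: rows 1-3 cols 8-9 -> covers
  D: rows 4-5 cols 4-7 -> outside (row miss)
  E: rows 0-1 cols 4-9 -> outside (row miss)
Count covering = 2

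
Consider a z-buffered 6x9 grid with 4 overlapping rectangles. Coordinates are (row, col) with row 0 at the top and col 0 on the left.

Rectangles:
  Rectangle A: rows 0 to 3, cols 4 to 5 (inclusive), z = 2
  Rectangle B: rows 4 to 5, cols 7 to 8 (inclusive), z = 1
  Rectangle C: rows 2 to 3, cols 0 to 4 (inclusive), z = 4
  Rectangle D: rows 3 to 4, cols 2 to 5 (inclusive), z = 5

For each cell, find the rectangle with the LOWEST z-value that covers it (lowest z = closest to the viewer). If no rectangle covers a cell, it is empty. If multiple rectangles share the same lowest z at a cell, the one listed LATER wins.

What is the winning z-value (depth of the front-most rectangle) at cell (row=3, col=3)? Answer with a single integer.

Check cell (3,3):
  A: rows 0-3 cols 4-5 -> outside (col miss)
  B: rows 4-5 cols 7-8 -> outside (row miss)
  C: rows 2-3 cols 0-4 z=4 -> covers; best now C (z=4)
  D: rows 3-4 cols 2-5 z=5 -> covers; best now C (z=4)
Winner: C at z=4

Answer: 4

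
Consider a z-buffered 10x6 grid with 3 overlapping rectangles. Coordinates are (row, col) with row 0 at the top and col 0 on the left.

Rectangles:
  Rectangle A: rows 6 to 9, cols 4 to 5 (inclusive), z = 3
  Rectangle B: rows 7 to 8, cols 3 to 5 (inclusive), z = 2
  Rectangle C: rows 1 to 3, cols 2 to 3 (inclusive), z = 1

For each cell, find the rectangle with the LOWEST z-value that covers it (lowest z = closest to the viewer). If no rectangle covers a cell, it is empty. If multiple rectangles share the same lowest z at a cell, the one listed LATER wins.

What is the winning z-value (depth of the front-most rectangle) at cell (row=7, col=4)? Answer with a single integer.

Check cell (7,4):
  A: rows 6-9 cols 4-5 z=3 -> covers; best now A (z=3)
  B: rows 7-8 cols 3-5 z=2 -> covers; best now B (z=2)
  C: rows 1-3 cols 2-3 -> outside (row miss)
Winner: B at z=2

Answer: 2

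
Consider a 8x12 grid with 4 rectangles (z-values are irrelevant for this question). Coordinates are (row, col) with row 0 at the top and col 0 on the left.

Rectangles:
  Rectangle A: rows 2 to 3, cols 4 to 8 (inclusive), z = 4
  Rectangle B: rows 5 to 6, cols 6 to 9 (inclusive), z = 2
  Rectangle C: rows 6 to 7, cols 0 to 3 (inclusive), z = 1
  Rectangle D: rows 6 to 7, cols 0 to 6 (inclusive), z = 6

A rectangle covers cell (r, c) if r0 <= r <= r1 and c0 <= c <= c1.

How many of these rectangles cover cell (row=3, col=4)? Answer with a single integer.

Check cell (3,4):
  A: rows 2-3 cols 4-8 -> covers
  B: rows 5-6 cols 6-9 -> outside (row miss)
  C: rows 6-7 cols 0-3 -> outside (row miss)
  D: rows 6-7 cols 0-6 -> outside (row miss)
Count covering = 1

Answer: 1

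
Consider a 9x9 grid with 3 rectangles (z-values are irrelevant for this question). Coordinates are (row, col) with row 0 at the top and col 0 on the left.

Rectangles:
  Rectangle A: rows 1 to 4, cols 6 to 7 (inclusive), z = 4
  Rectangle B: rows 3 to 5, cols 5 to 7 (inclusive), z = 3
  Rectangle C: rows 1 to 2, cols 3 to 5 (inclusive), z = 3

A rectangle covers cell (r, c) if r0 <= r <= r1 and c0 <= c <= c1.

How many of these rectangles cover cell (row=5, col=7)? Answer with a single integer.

Answer: 1

Derivation:
Check cell (5,7):
  A: rows 1-4 cols 6-7 -> outside (row miss)
  B: rows 3-5 cols 5-7 -> covers
  C: rows 1-2 cols 3-5 -> outside (row miss)
Count covering = 1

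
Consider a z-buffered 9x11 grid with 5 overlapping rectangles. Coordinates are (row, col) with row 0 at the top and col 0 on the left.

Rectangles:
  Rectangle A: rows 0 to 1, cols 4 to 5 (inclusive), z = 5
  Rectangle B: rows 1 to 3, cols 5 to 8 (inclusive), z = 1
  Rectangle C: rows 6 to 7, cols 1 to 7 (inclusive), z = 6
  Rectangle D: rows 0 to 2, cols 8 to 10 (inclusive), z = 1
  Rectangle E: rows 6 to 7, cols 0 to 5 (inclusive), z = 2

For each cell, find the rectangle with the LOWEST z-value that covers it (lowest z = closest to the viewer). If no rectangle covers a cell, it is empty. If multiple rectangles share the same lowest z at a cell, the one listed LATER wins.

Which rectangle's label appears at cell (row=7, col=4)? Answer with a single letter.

Check cell (7,4):
  A: rows 0-1 cols 4-5 -> outside (row miss)
  B: rows 1-3 cols 5-8 -> outside (row miss)
  C: rows 6-7 cols 1-7 z=6 -> covers; best now C (z=6)
  D: rows 0-2 cols 8-10 -> outside (row miss)
  E: rows 6-7 cols 0-5 z=2 -> covers; best now E (z=2)
Winner: E at z=2

Answer: E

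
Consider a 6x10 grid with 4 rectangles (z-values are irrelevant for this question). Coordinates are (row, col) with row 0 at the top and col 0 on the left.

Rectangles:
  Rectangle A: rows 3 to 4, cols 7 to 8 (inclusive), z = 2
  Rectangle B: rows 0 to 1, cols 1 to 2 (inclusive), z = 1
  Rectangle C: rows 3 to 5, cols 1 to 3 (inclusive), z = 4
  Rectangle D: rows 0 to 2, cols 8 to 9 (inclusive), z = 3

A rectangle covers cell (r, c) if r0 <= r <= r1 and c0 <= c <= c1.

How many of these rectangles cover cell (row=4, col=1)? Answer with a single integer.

Check cell (4,1):
  A: rows 3-4 cols 7-8 -> outside (col miss)
  B: rows 0-1 cols 1-2 -> outside (row miss)
  C: rows 3-5 cols 1-3 -> covers
  D: rows 0-2 cols 8-9 -> outside (row miss)
Count covering = 1

Answer: 1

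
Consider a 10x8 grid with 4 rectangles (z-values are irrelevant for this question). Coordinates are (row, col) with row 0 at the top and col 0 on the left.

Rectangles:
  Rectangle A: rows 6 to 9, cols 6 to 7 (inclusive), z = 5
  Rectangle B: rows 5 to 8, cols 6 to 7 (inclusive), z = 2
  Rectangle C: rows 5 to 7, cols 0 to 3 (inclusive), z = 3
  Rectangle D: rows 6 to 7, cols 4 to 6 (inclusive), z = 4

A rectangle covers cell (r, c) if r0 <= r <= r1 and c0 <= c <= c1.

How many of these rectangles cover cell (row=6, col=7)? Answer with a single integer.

Answer: 2

Derivation:
Check cell (6,7):
  A: rows 6-9 cols 6-7 -> covers
  B: rows 5-8 cols 6-7 -> covers
  C: rows 5-7 cols 0-3 -> outside (col miss)
  D: rows 6-7 cols 4-6 -> outside (col miss)
Count covering = 2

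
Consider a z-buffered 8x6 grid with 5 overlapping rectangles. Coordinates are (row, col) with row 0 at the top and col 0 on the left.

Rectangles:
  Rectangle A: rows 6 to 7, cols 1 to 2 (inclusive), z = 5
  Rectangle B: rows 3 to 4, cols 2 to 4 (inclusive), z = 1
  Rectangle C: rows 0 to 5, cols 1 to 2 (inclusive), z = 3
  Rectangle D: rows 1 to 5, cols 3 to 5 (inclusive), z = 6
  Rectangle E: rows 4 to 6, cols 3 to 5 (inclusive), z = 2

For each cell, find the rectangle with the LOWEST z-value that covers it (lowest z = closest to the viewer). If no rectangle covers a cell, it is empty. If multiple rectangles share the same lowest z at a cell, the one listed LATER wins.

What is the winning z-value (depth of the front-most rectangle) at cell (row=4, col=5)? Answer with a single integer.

Answer: 2

Derivation:
Check cell (4,5):
  A: rows 6-7 cols 1-2 -> outside (row miss)
  B: rows 3-4 cols 2-4 -> outside (col miss)
  C: rows 0-5 cols 1-2 -> outside (col miss)
  D: rows 1-5 cols 3-5 z=6 -> covers; best now D (z=6)
  E: rows 4-6 cols 3-5 z=2 -> covers; best now E (z=2)
Winner: E at z=2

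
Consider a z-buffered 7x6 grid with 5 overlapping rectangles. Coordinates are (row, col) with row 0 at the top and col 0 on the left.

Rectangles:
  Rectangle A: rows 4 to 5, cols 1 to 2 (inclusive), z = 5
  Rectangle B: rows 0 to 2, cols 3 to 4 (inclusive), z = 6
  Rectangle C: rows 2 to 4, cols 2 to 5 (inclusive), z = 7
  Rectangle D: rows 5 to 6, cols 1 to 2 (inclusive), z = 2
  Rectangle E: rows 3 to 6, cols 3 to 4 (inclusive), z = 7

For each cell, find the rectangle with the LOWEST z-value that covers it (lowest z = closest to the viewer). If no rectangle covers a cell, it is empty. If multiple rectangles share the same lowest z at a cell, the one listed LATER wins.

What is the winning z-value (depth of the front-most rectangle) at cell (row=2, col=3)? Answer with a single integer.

Answer: 6

Derivation:
Check cell (2,3):
  A: rows 4-5 cols 1-2 -> outside (row miss)
  B: rows 0-2 cols 3-4 z=6 -> covers; best now B (z=6)
  C: rows 2-4 cols 2-5 z=7 -> covers; best now B (z=6)
  D: rows 5-6 cols 1-2 -> outside (row miss)
  E: rows 3-6 cols 3-4 -> outside (row miss)
Winner: B at z=6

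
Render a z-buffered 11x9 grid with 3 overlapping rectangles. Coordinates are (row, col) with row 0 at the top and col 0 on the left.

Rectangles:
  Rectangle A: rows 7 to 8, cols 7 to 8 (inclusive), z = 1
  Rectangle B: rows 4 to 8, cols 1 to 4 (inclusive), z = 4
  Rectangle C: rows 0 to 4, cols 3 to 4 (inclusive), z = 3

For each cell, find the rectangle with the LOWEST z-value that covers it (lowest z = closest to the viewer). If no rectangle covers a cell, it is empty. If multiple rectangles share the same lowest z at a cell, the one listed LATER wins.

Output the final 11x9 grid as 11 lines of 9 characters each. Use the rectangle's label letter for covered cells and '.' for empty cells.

...CC....
...CC....
...CC....
...CC....
.BBCC....
.BBBB....
.BBBB....
.BBBB..AA
.BBBB..AA
.........
.........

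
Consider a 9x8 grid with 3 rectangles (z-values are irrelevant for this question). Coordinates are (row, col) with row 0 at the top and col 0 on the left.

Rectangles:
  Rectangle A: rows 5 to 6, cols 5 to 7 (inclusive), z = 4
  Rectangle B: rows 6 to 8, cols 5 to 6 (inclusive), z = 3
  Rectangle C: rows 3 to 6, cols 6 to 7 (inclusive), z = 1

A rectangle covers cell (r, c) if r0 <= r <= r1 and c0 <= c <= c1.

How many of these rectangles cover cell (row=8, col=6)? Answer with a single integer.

Answer: 1

Derivation:
Check cell (8,6):
  A: rows 5-6 cols 5-7 -> outside (row miss)
  B: rows 6-8 cols 5-6 -> covers
  C: rows 3-6 cols 6-7 -> outside (row miss)
Count covering = 1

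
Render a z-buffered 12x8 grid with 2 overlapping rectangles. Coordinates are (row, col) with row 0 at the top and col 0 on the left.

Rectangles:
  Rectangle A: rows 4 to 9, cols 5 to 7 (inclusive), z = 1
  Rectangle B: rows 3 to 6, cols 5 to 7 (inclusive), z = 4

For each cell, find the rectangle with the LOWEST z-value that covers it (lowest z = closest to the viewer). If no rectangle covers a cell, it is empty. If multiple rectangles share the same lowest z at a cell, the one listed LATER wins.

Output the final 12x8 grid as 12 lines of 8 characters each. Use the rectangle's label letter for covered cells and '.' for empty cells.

........
........
........
.....BBB
.....AAA
.....AAA
.....AAA
.....AAA
.....AAA
.....AAA
........
........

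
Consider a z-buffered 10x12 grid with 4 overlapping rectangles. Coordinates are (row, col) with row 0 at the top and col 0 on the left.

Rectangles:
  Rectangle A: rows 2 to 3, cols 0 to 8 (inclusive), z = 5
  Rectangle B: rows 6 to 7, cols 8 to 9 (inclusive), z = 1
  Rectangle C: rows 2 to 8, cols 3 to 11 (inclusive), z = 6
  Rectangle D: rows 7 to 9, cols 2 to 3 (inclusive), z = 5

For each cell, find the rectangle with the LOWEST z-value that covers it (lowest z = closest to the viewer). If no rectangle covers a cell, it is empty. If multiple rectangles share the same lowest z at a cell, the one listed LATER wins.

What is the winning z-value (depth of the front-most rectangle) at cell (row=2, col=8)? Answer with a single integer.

Check cell (2,8):
  A: rows 2-3 cols 0-8 z=5 -> covers; best now A (z=5)
  B: rows 6-7 cols 8-9 -> outside (row miss)
  C: rows 2-8 cols 3-11 z=6 -> covers; best now A (z=5)
  D: rows 7-9 cols 2-3 -> outside (row miss)
Winner: A at z=5

Answer: 5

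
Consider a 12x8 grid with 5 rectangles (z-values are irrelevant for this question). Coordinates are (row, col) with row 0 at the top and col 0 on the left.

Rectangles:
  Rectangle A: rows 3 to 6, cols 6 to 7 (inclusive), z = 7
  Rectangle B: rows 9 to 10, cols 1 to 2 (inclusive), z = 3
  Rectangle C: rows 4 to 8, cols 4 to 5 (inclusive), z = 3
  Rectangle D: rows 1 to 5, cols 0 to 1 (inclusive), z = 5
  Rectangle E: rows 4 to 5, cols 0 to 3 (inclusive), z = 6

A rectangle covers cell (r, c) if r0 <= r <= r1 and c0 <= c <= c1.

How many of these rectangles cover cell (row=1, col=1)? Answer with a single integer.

Check cell (1,1):
  A: rows 3-6 cols 6-7 -> outside (row miss)
  B: rows 9-10 cols 1-2 -> outside (row miss)
  C: rows 4-8 cols 4-5 -> outside (row miss)
  D: rows 1-5 cols 0-1 -> covers
  E: rows 4-5 cols 0-3 -> outside (row miss)
Count covering = 1

Answer: 1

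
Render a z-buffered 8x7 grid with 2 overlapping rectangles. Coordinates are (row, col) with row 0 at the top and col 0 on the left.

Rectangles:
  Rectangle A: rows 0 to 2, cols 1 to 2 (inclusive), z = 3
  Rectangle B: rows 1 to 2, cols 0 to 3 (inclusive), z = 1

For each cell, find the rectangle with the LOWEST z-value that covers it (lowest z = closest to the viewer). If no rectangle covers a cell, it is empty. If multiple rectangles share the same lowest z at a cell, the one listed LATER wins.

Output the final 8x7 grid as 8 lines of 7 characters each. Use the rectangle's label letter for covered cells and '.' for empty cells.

.AA....
BBBB...
BBBB...
.......
.......
.......
.......
.......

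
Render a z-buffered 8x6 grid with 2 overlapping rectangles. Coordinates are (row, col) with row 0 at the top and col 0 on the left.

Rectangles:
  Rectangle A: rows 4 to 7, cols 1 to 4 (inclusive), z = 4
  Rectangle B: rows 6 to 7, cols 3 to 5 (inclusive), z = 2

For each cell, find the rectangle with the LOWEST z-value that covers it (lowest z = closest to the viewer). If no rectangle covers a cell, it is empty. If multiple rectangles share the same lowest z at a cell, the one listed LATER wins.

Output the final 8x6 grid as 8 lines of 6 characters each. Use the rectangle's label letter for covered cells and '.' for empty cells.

......
......
......
......
.AAAA.
.AAAA.
.AABBB
.AABBB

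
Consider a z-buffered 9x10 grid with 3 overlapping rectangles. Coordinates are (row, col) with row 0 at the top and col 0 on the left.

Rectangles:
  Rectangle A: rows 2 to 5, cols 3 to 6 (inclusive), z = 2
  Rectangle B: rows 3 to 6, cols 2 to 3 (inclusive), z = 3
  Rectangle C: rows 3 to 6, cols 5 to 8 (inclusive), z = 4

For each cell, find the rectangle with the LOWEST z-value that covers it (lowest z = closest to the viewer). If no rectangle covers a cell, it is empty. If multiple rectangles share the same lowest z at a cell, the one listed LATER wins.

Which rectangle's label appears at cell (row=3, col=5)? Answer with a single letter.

Check cell (3,5):
  A: rows 2-5 cols 3-6 z=2 -> covers; best now A (z=2)
  B: rows 3-6 cols 2-3 -> outside (col miss)
  C: rows 3-6 cols 5-8 z=4 -> covers; best now A (z=2)
Winner: A at z=2

Answer: A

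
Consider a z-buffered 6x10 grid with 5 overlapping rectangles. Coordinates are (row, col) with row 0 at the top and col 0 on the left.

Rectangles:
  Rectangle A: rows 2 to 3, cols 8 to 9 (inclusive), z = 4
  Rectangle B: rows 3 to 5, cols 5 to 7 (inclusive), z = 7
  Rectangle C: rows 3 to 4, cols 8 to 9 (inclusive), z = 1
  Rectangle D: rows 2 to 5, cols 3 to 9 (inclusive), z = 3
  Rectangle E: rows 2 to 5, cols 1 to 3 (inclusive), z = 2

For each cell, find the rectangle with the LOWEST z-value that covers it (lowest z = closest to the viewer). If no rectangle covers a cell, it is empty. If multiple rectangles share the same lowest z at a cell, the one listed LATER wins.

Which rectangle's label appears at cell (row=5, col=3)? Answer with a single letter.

Check cell (5,3):
  A: rows 2-3 cols 8-9 -> outside (row miss)
  B: rows 3-5 cols 5-7 -> outside (col miss)
  C: rows 3-4 cols 8-9 -> outside (row miss)
  D: rows 2-5 cols 3-9 z=3 -> covers; best now D (z=3)
  E: rows 2-5 cols 1-3 z=2 -> covers; best now E (z=2)
Winner: E at z=2

Answer: E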